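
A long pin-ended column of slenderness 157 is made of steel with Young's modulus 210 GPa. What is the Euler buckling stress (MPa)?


sigma_cr = pi^2 * E / lambda^2
= 9.8696 * 210000.0 / 157^2
= 9.8696 * 210000.0 / 24649
= 84.0852 MPa

84.0852 MPa


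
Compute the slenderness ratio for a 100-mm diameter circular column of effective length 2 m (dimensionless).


Radius of gyration r = d / 4 = 100 / 4 = 25.0 mm
L_eff = 2000.0 mm
Slenderness ratio = L / r = 2000.0 / 25.0 = 80.0 (dimensionless)

80.0 (dimensionless)


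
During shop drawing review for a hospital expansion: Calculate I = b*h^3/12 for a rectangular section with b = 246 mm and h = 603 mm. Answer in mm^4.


I = b * h^3 / 12
= 246 * 603^3 / 12
= 246 * 219256227 / 12
= 4494752653.5 mm^4

4494752653.5 mm^4


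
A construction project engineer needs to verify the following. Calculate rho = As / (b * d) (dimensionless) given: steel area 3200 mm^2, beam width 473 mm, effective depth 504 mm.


rho = As / (b * d)
= 3200 / (473 * 504)
= 3200 / 238392
= 0.013423 (dimensionless)

0.013423 (dimensionless)


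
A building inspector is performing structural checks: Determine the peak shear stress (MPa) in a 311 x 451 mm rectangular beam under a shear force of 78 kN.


A = b * h = 311 * 451 = 140261 mm^2
V = 78 kN = 78000.0 N
tau_max = 1.5 * V / A = 1.5 * 78000.0 / 140261
= 0.8342 MPa

0.8342 MPa


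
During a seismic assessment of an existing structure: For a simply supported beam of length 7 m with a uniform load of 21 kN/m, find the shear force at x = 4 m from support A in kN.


R_A = w * L / 2 = 21 * 7 / 2 = 73.5 kN
V(x) = R_A - w * x = 73.5 - 21 * 4
= -10.5 kN

-10.5 kN


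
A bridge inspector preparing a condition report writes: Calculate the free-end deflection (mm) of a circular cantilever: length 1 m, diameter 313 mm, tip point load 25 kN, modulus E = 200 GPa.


I = pi * d^4 / 64 = pi * 313^4 / 64 = 471137039.8 mm^4
L = 1000.0 mm, P = 25000.0 N, E = 200000.0 MPa
delta = P * L^3 / (3 * E * I)
= 25000.0 * 1000.0^3 / (3 * 200000.0 * 471137039.8)
= 0.0884 mm

0.0884 mm


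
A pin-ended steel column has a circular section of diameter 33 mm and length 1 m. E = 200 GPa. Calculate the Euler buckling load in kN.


I = pi * d^4 / 64 = 58213.76 mm^4
L = 1000.0 mm
P_cr = pi^2 * E * I / L^2
= 9.8696 * 200000.0 * 58213.76 / 1000.0^2
= 114909.36 N = 114.9094 kN

114.9094 kN


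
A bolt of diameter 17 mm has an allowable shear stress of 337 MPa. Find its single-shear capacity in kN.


A = pi * d^2 / 4 = pi * 17^2 / 4 = 226.9801 mm^2
V = f_v * A / 1000 = 337 * 226.9801 / 1000
= 76.4923 kN

76.4923 kN


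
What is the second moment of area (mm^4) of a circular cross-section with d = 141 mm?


r = d / 2 = 141 / 2 = 70.5 mm
I = pi * r^4 / 4 = pi * 70.5^4 / 4
= 19401993.26 mm^4

19401993.26 mm^4


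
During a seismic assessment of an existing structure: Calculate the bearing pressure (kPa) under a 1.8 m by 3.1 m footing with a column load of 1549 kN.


A = 1.8 * 3.1 = 5.58 m^2
q = P / A = 1549 / 5.58
= 277.5986 kPa

277.5986 kPa


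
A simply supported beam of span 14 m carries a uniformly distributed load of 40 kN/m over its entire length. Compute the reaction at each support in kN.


Total load = w * L = 40 * 14 = 560 kN
By symmetry, each reaction R = total / 2 = 560 / 2 = 280.0 kN

280.0 kN


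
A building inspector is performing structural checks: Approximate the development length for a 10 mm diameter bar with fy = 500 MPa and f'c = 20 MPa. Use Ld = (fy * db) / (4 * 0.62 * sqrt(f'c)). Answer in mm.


Ld = (fy * db) / (4 * 0.62 * sqrt(f'c))
= (500 * 10) / (4 * 0.62 * sqrt(20))
= 5000 / 11.0909
= 450.82 mm

450.82 mm


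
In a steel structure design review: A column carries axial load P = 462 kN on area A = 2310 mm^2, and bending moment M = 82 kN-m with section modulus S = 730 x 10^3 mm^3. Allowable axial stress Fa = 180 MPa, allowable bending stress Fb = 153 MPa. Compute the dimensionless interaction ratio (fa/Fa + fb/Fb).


f_a = P / A = 462000.0 / 2310 = 200.0 MPa
f_b = M / S = 82000000.0 / 730000.0 = 112.3288 MPa
Ratio = f_a / Fa + f_b / Fb
= 200.0 / 180 + 112.3288 / 153
= 1.8453 (dimensionless)

1.8453 (dimensionless)


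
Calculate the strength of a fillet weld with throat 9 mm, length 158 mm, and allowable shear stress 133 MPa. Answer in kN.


Strength = throat * length * allowable stress
= 9 * 158 * 133 N
= 189126 N
= 189.13 kN

189.13 kN


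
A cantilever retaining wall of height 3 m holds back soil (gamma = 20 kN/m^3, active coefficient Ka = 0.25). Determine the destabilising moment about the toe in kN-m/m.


Pa = 0.5 * Ka * gamma * H^2
= 0.5 * 0.25 * 20 * 3^2
= 22.5 kN/m
Arm = H / 3 = 3 / 3 = 1.0 m
Mo = Pa * arm = Pa * H / 3 = 22.5 * 3 / 3 = 22.5 kN-m/m

22.5 kN-m/m


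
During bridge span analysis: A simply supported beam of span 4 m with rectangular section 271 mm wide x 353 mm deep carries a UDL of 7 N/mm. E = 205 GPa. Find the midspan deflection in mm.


I = 271 * 353^3 / 12 = 993372563.92 mm^4
L = 4000.0 mm, w = 7 N/mm, E = 205000.0 MPa
delta = 5 * w * L^4 / (384 * E * I)
= 5 * 7 * 4000.0^4 / (384 * 205000.0 * 993372563.92)
= 0.1146 mm

0.1146 mm


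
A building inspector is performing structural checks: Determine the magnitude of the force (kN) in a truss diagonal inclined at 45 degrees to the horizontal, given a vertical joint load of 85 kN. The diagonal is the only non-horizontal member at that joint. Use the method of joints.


At the joint, only the diagonal has a vertical component, so vertical equilibrium gives:
F * sin(45) = 85
F = 85 / sin(45)
= 85 / 0.707107
= 120.21 kN

120.21 kN


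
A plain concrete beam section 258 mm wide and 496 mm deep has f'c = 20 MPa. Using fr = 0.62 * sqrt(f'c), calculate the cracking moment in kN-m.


fr = 0.62 * sqrt(20) = 0.62 * 4.4721 = 2.7727 MPa
I = 258 * 496^3 / 12 = 2623514624.0 mm^4
y_t = 248.0 mm
M_cr = fr * I / y_t = 2.7727 * 2623514624.0 / 248.0 N-mm
= 29.3318 kN-m

29.3318 kN-m


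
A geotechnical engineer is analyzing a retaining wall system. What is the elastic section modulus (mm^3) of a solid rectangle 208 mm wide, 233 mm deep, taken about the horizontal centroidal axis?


S = b * h^2 / 6
= 208 * 233^2 / 6
= 208 * 54289 / 6
= 1882018.67 mm^3

1882018.67 mm^3


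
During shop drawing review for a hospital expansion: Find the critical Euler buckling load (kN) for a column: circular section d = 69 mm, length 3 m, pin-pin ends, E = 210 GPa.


I = pi * d^4 / 64 = 1112669.7 mm^4
L = 3000.0 mm
P_cr = pi^2 * E * I / L^2
= 9.8696 * 210000.0 * 1112669.7 / 3000.0^2
= 256237.56 N = 256.2376 kN

256.2376 kN


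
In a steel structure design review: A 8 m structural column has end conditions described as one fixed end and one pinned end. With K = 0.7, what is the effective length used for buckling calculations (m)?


L_eff = K * L
= 0.7 * 8
= 5.6 m

5.6 m


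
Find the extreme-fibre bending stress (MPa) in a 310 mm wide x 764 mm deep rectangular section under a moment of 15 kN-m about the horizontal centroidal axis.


I = b * h^3 / 12 = 310 * 764^3 / 12 = 11520213386.67 mm^4
y = h / 2 = 764 / 2 = 382.0 mm
M = 15 kN-m = 15000000.0 N-mm
sigma = M * y / I = 15000000.0 * 382.0 / 11520213386.67
= 0.5 MPa

0.5 MPa


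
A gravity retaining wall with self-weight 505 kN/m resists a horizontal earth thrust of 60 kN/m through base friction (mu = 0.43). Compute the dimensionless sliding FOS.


Resisting force = mu * W = 0.43 * 505 = 217.15 kN/m
FOS = Resisting / Driving = 217.15 / 60
= 3.6192 (dimensionless)

3.6192 (dimensionless)


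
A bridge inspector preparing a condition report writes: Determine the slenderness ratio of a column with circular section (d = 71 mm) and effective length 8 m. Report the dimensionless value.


Radius of gyration r = d / 4 = 71 / 4 = 17.75 mm
L_eff = 8000.0 mm
Slenderness ratio = L / r = 8000.0 / 17.75 = 450.7 (dimensionless)

450.7 (dimensionless)


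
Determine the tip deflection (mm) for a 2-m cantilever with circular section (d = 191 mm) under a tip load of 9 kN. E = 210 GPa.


I = pi * d^4 / 64 = pi * 191^4 / 64 = 65328602.47 mm^4
L = 2000.0 mm, P = 9000.0 N, E = 210000.0 MPa
delta = P * L^3 / (3 * E * I)
= 9000.0 * 2000.0^3 / (3 * 210000.0 * 65328602.47)
= 1.7494 mm

1.7494 mm


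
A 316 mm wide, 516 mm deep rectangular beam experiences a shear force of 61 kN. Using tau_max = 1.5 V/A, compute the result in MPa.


A = b * h = 316 * 516 = 163056 mm^2
V = 61 kN = 61000.0 N
tau_max = 1.5 * V / A = 1.5 * 61000.0 / 163056
= 0.5612 MPa

0.5612 MPa


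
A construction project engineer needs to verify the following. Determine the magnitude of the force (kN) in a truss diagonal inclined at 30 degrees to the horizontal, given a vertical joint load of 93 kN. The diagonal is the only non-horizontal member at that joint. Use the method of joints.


At the joint, only the diagonal has a vertical component, so vertical equilibrium gives:
F * sin(30) = 93
F = 93 / sin(30)
= 93 / 0.5
= 186.0 kN

186.0 kN


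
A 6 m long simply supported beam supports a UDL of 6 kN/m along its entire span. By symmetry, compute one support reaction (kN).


Total load = w * L = 6 * 6 = 36 kN
By symmetry, each reaction R = total / 2 = 36 / 2 = 18.0 kN

18.0 kN


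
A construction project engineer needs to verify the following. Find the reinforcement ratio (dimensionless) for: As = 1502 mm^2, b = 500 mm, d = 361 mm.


rho = As / (b * d)
= 1502 / (500 * 361)
= 1502 / 180500
= 0.008321 (dimensionless)

0.008321 (dimensionless)


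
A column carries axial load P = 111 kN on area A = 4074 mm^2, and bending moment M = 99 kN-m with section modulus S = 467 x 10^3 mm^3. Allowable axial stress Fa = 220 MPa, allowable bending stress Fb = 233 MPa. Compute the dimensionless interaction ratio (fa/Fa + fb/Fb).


f_a = P / A = 111000.0 / 4074 = 27.2459 MPa
f_b = M / S = 99000000.0 / 467000.0 = 211.9914 MPa
Ratio = f_a / Fa + f_b / Fb
= 27.2459 / 220 + 211.9914 / 233
= 1.0337 (dimensionless)

1.0337 (dimensionless)


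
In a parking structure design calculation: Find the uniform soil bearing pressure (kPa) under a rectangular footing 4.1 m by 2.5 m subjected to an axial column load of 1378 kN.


A = 4.1 * 2.5 = 10.25 m^2
q = P / A = 1378 / 10.25
= 134.439 kPa

134.439 kPa


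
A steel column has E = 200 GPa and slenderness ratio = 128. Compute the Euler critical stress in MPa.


sigma_cr = pi^2 * E / lambda^2
= 9.8696 * 200000.0 / 128^2
= 9.8696 * 200000.0 / 16384
= 120.4786 MPa

120.4786 MPa


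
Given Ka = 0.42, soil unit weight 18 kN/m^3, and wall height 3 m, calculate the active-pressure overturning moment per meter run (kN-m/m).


Pa = 0.5 * Ka * gamma * H^2
= 0.5 * 0.42 * 18 * 3^2
= 34.02 kN/m
Arm = H / 3 = 3 / 3 = 1.0 m
Mo = Pa * arm = Pa * H / 3 = 34.02 * 3 / 3 = 34.02 kN-m/m

34.02 kN-m/m


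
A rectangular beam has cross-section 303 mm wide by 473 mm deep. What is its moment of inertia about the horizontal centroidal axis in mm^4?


I = b * h^3 / 12
= 303 * 473^3 / 12
= 303 * 105823817 / 12
= 2672051379.25 mm^4

2672051379.25 mm^4


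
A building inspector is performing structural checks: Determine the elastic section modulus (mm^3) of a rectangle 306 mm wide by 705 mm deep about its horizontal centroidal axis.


S = b * h^2 / 6
= 306 * 705^2 / 6
= 306 * 497025 / 6
= 25348275.0 mm^3

25348275.0 mm^3


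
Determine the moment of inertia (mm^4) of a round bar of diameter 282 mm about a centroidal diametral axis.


r = d / 2 = 282 / 2 = 141.0 mm
I = pi * r^4 / 4 = pi * 141.0^4 / 4
= 310431892.12 mm^4

310431892.12 mm^4


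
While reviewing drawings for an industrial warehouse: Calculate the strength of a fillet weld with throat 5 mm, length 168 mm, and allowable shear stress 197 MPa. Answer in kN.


Strength = throat * length * allowable stress
= 5 * 168 * 197 N
= 165480 N
= 165.48 kN

165.48 kN


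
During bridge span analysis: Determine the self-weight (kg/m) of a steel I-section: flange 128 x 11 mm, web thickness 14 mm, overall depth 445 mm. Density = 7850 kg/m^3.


A_flanges = 2 * 128 * 11 = 2816 mm^2
A_web = (445 - 2 * 11) * 14 = 5922 mm^2
A_total = 2816 + 5922 = 8738 mm^2 = 0.008738 m^2
Weight = rho * A = 7850 * 0.008738 = 68.5933 kg/m

68.5933 kg/m


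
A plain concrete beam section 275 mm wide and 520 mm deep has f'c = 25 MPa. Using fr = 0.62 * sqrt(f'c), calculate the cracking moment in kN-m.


fr = 0.62 * sqrt(25) = 0.62 * 5.0 = 3.1 MPa
I = 275 * 520^3 / 12 = 3222266666.67 mm^4
y_t = 260.0 mm
M_cr = fr * I / y_t = 3.1 * 3222266666.67 / 260.0 N-mm
= 38.4193 kN-m

38.4193 kN-m


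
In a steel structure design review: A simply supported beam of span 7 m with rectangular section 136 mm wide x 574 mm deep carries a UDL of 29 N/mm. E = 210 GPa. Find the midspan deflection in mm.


I = 136 * 574^3 / 12 = 2143351205.33 mm^4
L = 7000.0 mm, w = 29 N/mm, E = 210000.0 MPa
delta = 5 * w * L^4 / (384 * E * I)
= 5 * 29 * 7000.0^4 / (384 * 210000.0 * 2143351205.33)
= 2.0143 mm

2.0143 mm


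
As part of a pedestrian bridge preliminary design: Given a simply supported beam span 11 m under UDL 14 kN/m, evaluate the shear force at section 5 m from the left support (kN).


R_A = w * L / 2 = 14 * 11 / 2 = 77.0 kN
V(x) = R_A - w * x = 77.0 - 14 * 5
= 7.0 kN

7.0 kN


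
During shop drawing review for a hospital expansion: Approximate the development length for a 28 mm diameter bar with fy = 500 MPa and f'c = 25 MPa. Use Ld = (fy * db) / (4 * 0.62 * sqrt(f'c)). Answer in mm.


Ld = (fy * db) / (4 * 0.62 * sqrt(f'c))
= (500 * 28) / (4 * 0.62 * sqrt(25))
= 14000 / 12.4
= 1129.03 mm

1129.03 mm


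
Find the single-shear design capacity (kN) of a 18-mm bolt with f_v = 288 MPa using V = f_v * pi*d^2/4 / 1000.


A = pi * d^2 / 4 = pi * 18^2 / 4 = 254.469 mm^2
V = f_v * A / 1000 = 288 * 254.469 / 1000
= 73.2871 kN

73.2871 kN


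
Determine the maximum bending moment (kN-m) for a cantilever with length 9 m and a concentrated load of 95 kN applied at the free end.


For a cantilever with a point load at the free end:
M_max = P * L = 95 * 9 = 855 kN-m

855 kN-m


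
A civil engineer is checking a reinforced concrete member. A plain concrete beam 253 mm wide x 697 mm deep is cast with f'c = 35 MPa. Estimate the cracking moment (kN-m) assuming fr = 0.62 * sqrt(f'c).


fr = 0.62 * sqrt(35) = 0.62 * 5.9161 = 3.668 MPa
I = 253 * 697^3 / 12 = 7139003739.08 mm^4
y_t = 348.5 mm
M_cr = fr * I / y_t = 3.668 * 7139003739.08 / 348.5 N-mm
= 75.1382 kN-m

75.1382 kN-m


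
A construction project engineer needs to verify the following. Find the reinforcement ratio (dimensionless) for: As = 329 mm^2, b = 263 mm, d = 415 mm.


rho = As / (b * d)
= 329 / (263 * 415)
= 329 / 109145
= 0.003014 (dimensionless)

0.003014 (dimensionless)


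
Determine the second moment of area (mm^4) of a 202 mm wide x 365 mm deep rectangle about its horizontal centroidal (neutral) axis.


I = b * h^3 / 12
= 202 * 365^3 / 12
= 202 * 48627125 / 12
= 818556604.17 mm^4

818556604.17 mm^4


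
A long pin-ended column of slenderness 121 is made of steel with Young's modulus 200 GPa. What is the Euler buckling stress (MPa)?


sigma_cr = pi^2 * E / lambda^2
= 9.8696 * 200000.0 / 121^2
= 9.8696 * 200000.0 / 14641
= 134.8215 MPa

134.8215 MPa


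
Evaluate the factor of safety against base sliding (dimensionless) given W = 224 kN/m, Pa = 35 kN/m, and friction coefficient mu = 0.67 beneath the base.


Resisting force = mu * W = 0.67 * 224 = 150.08 kN/m
FOS = Resisting / Driving = 150.08 / 35
= 4.288 (dimensionless)

4.288 (dimensionless)


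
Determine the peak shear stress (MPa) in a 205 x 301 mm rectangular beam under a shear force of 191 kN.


A = b * h = 205 * 301 = 61705 mm^2
V = 191 kN = 191000.0 N
tau_max = 1.5 * V / A = 1.5 * 191000.0 / 61705
= 4.6431 MPa

4.6431 MPa


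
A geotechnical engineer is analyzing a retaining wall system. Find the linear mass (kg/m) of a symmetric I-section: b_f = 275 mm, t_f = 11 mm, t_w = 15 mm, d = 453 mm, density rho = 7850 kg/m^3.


A_flanges = 2 * 275 * 11 = 6050 mm^2
A_web = (453 - 2 * 11) * 15 = 6465 mm^2
A_total = 6050 + 6465 = 12515 mm^2 = 0.012515 m^2
Weight = rho * A = 7850 * 0.012515 = 98.2428 kg/m

98.2428 kg/m


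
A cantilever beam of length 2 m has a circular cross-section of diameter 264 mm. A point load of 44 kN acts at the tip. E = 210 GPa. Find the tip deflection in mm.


I = pi * d^4 / 64 = pi * 264^4 / 64 = 238443564.89 mm^4
L = 2000.0 mm, P = 44000.0 N, E = 210000.0 MPa
delta = P * L^3 / (3 * E * I)
= 44000.0 * 2000.0^3 / (3 * 210000.0 * 238443564.89)
= 2.3432 mm

2.3432 mm


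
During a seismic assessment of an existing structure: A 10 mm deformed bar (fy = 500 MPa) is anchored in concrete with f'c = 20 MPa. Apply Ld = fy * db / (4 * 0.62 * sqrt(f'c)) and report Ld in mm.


Ld = (fy * db) / (4 * 0.62 * sqrt(f'c))
= (500 * 10) / (4 * 0.62 * sqrt(20))
= 5000 / 11.0909
= 450.82 mm

450.82 mm


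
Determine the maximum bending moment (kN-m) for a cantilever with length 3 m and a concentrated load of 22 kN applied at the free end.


For a cantilever with a point load at the free end:
M_max = P * L = 22 * 3 = 66 kN-m

66 kN-m


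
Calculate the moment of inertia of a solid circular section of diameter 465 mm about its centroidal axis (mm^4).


r = d / 2 = 465 / 2 = 232.5 mm
I = pi * r^4 / 4 = pi * 232.5^4 / 4
= 2294994823.36 mm^4

2294994823.36 mm^4


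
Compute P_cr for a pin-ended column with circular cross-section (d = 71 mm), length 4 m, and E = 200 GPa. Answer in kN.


I = pi * d^4 / 64 = 1247392.97 mm^4
L = 4000.0 mm
P_cr = pi^2 * E * I / L^2
= 9.8696 * 200000.0 * 1247392.97 / 4000.0^2
= 153890.94 N = 153.8909 kN

153.8909 kN


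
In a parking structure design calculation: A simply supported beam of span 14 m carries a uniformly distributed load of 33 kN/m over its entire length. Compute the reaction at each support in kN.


Total load = w * L = 33 * 14 = 462 kN
By symmetry, each reaction R = total / 2 = 462 / 2 = 231.0 kN

231.0 kN


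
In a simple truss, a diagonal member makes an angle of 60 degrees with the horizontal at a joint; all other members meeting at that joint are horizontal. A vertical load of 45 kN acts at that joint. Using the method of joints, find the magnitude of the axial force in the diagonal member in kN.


At the joint, only the diagonal has a vertical component, so vertical equilibrium gives:
F * sin(60) = 45
F = 45 / sin(60)
= 45 / 0.866025
= 51.96 kN

51.96 kN


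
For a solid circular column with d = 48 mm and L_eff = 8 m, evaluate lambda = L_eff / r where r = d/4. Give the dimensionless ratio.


Radius of gyration r = d / 4 = 48 / 4 = 12.0 mm
L_eff = 8000.0 mm
Slenderness ratio = L / r = 8000.0 / 12.0 = 666.67 (dimensionless)

666.67 (dimensionless)


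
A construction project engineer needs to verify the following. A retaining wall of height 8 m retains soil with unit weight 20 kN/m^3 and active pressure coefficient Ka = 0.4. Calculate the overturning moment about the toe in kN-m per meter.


Pa = 0.5 * Ka * gamma * H^2
= 0.5 * 0.4 * 20 * 8^2
= 256.0 kN/m
Arm = H / 3 = 8 / 3 = 2.6667 m
Mo = Pa * arm = Pa * H / 3 = 256.0 * 8 / 3 = 682.6667 kN-m/m

682.6667 kN-m/m


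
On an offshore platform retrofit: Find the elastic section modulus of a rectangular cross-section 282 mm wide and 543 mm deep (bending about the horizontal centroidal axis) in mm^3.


S = b * h^2 / 6
= 282 * 543^2 / 6
= 282 * 294849 / 6
= 13857903.0 mm^3

13857903.0 mm^3


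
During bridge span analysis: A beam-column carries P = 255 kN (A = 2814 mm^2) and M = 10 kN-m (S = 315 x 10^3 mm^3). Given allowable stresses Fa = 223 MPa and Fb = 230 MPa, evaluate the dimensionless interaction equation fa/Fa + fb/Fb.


f_a = P / A = 255000.0 / 2814 = 90.6183 MPa
f_b = M / S = 10000000.0 / 315000.0 = 31.746 MPa
Ratio = f_a / Fa + f_b / Fb
= 90.6183 / 223 + 31.746 / 230
= 0.5444 (dimensionless)

0.5444 (dimensionless)


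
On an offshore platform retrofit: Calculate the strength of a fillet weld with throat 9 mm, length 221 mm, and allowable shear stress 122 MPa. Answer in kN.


Strength = throat * length * allowable stress
= 9 * 221 * 122 N
= 242658 N
= 242.66 kN

242.66 kN


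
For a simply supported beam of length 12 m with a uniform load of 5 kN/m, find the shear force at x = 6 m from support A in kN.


R_A = w * L / 2 = 5 * 12 / 2 = 30.0 kN
V(x) = R_A - w * x = 30.0 - 5 * 6
= 0.0 kN

0.0 kN


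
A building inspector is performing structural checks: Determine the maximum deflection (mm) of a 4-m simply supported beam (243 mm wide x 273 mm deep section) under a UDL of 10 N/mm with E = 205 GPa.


I = 243 * 273^3 / 12 = 412014944.25 mm^4
L = 4000.0 mm, w = 10 N/mm, E = 205000.0 MPa
delta = 5 * w * L^4 / (384 * E * I)
= 5 * 10 * 4000.0^4 / (384 * 205000.0 * 412014944.25)
= 0.3946 mm

0.3946 mm


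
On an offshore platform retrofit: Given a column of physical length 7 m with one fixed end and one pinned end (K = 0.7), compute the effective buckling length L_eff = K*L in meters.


L_eff = K * L
= 0.7 * 7
= 4.9 m

4.9 m


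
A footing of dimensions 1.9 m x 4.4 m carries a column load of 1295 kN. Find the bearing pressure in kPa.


A = 1.9 * 4.4 = 8.36 m^2
q = P / A = 1295 / 8.36
= 154.9043 kPa

154.9043 kPa


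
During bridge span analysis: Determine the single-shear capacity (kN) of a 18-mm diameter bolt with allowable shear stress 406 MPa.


A = pi * d^2 / 4 = pi * 18^2 / 4 = 254.469 mm^2
V = f_v * A / 1000 = 406 * 254.469 / 1000
= 103.3144 kN

103.3144 kN


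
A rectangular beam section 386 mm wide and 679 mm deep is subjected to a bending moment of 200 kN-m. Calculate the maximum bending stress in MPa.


I = b * h^3 / 12 = 386 * 679^3 / 12 = 10069673321.17 mm^4
y = h / 2 = 679 / 2 = 339.5 mm
M = 200 kN-m = 200000000.0 N-mm
sigma = M * y / I = 200000000.0 * 339.5 / 10069673321.17
= 6.74 MPa

6.74 MPa


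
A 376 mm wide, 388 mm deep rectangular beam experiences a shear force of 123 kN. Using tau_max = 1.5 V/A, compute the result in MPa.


A = b * h = 376 * 388 = 145888 mm^2
V = 123 kN = 123000.0 N
tau_max = 1.5 * V / A = 1.5 * 123000.0 / 145888
= 1.2647 MPa

1.2647 MPa


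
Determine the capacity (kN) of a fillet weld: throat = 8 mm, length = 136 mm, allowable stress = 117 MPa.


Strength = throat * length * allowable stress
= 8 * 136 * 117 N
= 127296 N
= 127.3 kN

127.3 kN


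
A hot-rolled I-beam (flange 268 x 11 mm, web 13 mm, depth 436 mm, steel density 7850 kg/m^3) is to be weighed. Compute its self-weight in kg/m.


A_flanges = 2 * 268 * 11 = 5896 mm^2
A_web = (436 - 2 * 11) * 13 = 5382 mm^2
A_total = 5896 + 5382 = 11278 mm^2 = 0.011278 m^2
Weight = rho * A = 7850 * 0.011278 = 88.5323 kg/m

88.5323 kg/m


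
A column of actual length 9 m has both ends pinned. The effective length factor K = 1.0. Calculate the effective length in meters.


L_eff = K * L
= 1.0 * 9
= 9.0 m

9.0 m


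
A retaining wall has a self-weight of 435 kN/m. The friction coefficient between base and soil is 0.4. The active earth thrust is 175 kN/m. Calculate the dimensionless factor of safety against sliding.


Resisting force = mu * W = 0.4 * 435 = 174.0 kN/m
FOS = Resisting / Driving = 174.0 / 175
= 0.9943 (dimensionless)

0.9943 (dimensionless)


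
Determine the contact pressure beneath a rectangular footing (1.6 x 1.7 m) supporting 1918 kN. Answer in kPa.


A = 1.6 * 1.7 = 2.72 m^2
q = P / A = 1918 / 2.72
= 705.1471 kPa

705.1471 kPa


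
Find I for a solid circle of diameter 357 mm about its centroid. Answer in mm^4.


r = d / 2 = 357 / 2 = 178.5 mm
I = pi * r^4 / 4 = pi * 178.5^4 / 4
= 797338552.09 mm^4

797338552.09 mm^4


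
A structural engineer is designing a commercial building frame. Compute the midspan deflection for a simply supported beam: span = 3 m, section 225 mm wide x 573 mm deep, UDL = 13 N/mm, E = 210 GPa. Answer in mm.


I = 225 * 573^3 / 12 = 3527484693.75 mm^4
L = 3000.0 mm, w = 13 N/mm, E = 210000.0 MPa
delta = 5 * w * L^4 / (384 * E * I)
= 5 * 13 * 3000.0^4 / (384 * 210000.0 * 3527484693.75)
= 0.0185 mm

0.0185 mm


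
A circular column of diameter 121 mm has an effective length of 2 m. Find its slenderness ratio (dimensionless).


Radius of gyration r = d / 4 = 121 / 4 = 30.25 mm
L_eff = 2000.0 mm
Slenderness ratio = L / r = 2000.0 / 30.25 = 66.12 (dimensionless)

66.12 (dimensionless)


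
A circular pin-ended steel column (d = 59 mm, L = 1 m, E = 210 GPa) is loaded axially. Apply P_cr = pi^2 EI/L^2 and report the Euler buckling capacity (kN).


I = pi * d^4 / 64 = 594809.57 mm^4
L = 1000.0 mm
P_cr = pi^2 * E * I / L^2
= 9.8696 * 210000.0 * 594809.57 / 1000.0^2
= 1232812.38 N = 1232.8124 kN

1232.8124 kN


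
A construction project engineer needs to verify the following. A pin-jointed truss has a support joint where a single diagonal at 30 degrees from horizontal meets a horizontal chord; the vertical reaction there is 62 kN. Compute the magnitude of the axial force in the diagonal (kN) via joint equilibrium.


At the joint, only the diagonal has a vertical component, so vertical equilibrium gives:
F * sin(30) = 62
F = 62 / sin(30)
= 62 / 0.5
= 124.0 kN

124.0 kN


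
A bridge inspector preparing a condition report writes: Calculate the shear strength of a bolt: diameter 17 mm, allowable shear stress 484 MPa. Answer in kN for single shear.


A = pi * d^2 / 4 = pi * 17^2 / 4 = 226.9801 mm^2
V = f_v * A / 1000 = 484 * 226.9801 / 1000
= 109.8584 kN

109.8584 kN


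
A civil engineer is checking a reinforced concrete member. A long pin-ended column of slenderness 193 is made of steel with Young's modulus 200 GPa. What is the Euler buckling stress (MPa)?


sigma_cr = pi^2 * E / lambda^2
= 9.8696 * 200000.0 / 193^2
= 9.8696 * 200000.0 / 37249
= 52.9926 MPa

52.9926 MPa


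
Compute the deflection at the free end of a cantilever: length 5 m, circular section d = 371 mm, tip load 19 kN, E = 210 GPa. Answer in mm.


I = pi * d^4 / 64 = pi * 371^4 / 64 = 929962715.94 mm^4
L = 5000.0 mm, P = 19000.0 N, E = 210000.0 MPa
delta = P * L^3 / (3 * E * I)
= 19000.0 * 5000.0^3 / (3 * 210000.0 * 929962715.94)
= 4.0538 mm

4.0538 mm


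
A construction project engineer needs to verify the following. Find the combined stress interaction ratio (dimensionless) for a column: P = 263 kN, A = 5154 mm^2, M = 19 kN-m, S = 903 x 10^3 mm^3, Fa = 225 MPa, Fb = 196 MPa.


f_a = P / A = 263000.0 / 5154 = 51.0283 MPa
f_b = M / S = 19000000.0 / 903000.0 = 21.041 MPa
Ratio = f_a / Fa + f_b / Fb
= 51.0283 / 225 + 21.041 / 196
= 0.3341 (dimensionless)

0.3341 (dimensionless)


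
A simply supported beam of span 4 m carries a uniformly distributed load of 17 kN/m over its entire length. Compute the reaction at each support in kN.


Total load = w * L = 17 * 4 = 68 kN
By symmetry, each reaction R = total / 2 = 68 / 2 = 34.0 kN

34.0 kN


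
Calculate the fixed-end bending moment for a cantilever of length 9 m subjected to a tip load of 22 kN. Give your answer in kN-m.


For a cantilever with a point load at the free end:
M_max = P * L = 22 * 9 = 198 kN-m

198 kN-m


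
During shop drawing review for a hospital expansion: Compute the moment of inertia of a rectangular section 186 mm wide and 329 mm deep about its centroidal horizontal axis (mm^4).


I = b * h^3 / 12
= 186 * 329^3 / 12
= 186 * 35611289 / 12
= 551974979.5 mm^4

551974979.5 mm^4


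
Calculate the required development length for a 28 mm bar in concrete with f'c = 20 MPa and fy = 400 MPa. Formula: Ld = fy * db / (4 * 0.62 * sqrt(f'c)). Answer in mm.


Ld = (fy * db) / (4 * 0.62 * sqrt(f'c))
= (400 * 28) / (4 * 0.62 * sqrt(20))
= 11200 / 11.0909
= 1009.84 mm

1009.84 mm


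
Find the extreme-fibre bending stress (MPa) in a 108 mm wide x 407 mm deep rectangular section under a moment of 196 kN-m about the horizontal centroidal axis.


I = b * h^3 / 12 = 108 * 407^3 / 12 = 606772287.0 mm^4
y = h / 2 = 407 / 2 = 203.5 mm
M = 196 kN-m = 196000000.0 N-mm
sigma = M * y / I = 196000000.0 * 203.5 / 606772287.0
= 65.73 MPa

65.73 MPa


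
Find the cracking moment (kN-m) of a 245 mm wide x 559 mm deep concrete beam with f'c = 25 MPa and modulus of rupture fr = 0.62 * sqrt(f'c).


fr = 0.62 * sqrt(25) = 0.62 * 5.0 = 3.1 MPa
I = 245 * 559^3 / 12 = 3566319612.92 mm^4
y_t = 279.5 mm
M_cr = fr * I / y_t = 3.1 * 3566319612.92 / 279.5 N-mm
= 39.5549 kN-m

39.5549 kN-m


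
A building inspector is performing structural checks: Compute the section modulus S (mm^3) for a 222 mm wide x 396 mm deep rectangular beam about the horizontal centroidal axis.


S = b * h^2 / 6
= 222 * 396^2 / 6
= 222 * 156816 / 6
= 5802192.0 mm^3

5802192.0 mm^3


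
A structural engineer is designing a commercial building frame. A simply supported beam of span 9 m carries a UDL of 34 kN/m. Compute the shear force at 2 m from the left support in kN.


R_A = w * L / 2 = 34 * 9 / 2 = 153.0 kN
V(x) = R_A - w * x = 153.0 - 34 * 2
= 85.0 kN

85.0 kN


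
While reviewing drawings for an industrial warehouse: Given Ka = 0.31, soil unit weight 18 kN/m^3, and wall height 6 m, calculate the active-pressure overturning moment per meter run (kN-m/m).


Pa = 0.5 * Ka * gamma * H^2
= 0.5 * 0.31 * 18 * 6^2
= 100.44 kN/m
Arm = H / 3 = 6 / 3 = 2.0 m
Mo = Pa * arm = Pa * H / 3 = 100.44 * 6 / 3 = 200.88 kN-m/m

200.88 kN-m/m


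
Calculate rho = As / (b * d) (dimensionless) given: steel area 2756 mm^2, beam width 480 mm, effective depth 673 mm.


rho = As / (b * d)
= 2756 / (480 * 673)
= 2756 / 323040
= 0.008531 (dimensionless)

0.008531 (dimensionless)


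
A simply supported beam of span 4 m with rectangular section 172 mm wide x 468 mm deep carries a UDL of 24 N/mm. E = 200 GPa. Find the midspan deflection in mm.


I = 172 * 468^3 / 12 = 1469212992.0 mm^4
L = 4000.0 mm, w = 24 N/mm, E = 200000.0 MPa
delta = 5 * w * L^4 / (384 * E * I)
= 5 * 24 * 4000.0^4 / (384 * 200000.0 * 1469212992.0)
= 0.2723 mm

0.2723 mm


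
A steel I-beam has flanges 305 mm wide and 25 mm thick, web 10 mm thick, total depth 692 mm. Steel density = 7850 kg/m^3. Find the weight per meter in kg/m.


A_flanges = 2 * 305 * 25 = 15250 mm^2
A_web = (692 - 2 * 25) * 10 = 6420 mm^2
A_total = 15250 + 6420 = 21670 mm^2 = 0.021670 m^2
Weight = rho * A = 7850 * 0.021670 = 170.1095 kg/m

170.1095 kg/m


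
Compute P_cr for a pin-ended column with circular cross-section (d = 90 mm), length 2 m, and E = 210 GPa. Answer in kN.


I = pi * d^4 / 64 = 3220623.34 mm^4
L = 2000.0 mm
P_cr = pi^2 * E * I / L^2
= 9.8696 * 210000.0 * 3220623.34 / 2000.0^2
= 1668779.61 N = 1668.7796 kN

1668.7796 kN


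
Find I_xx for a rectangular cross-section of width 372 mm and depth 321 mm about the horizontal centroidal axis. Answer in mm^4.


I = b * h^3 / 12
= 372 * 321^3 / 12
= 372 * 33076161 / 12
= 1025360991.0 mm^4

1025360991.0 mm^4


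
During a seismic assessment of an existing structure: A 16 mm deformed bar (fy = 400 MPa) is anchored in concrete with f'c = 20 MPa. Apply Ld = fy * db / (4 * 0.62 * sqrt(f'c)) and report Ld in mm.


Ld = (fy * db) / (4 * 0.62 * sqrt(f'c))
= (400 * 16) / (4 * 0.62 * sqrt(20))
= 6400 / 11.0909
= 577.05 mm

577.05 mm


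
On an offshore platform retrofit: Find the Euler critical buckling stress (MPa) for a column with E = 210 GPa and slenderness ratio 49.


sigma_cr = pi^2 * E / lambda^2
= 9.8696 * 210000.0 / 49^2
= 9.8696 * 210000.0 / 2401
= 863.2307 MPa

863.2307 MPa


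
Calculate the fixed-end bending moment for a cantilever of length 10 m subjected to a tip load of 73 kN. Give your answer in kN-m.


For a cantilever with a point load at the free end:
M_max = P * L = 73 * 10 = 730 kN-m

730 kN-m


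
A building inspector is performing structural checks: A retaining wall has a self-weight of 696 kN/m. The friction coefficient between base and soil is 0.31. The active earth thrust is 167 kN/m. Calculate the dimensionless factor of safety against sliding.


Resisting force = mu * W = 0.31 * 696 = 215.76 kN/m
FOS = Resisting / Driving = 215.76 / 167
= 1.292 (dimensionless)

1.292 (dimensionless)


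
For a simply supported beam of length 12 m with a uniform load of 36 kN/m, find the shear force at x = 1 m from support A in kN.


R_A = w * L / 2 = 36 * 12 / 2 = 216.0 kN
V(x) = R_A - w * x = 216.0 - 36 * 1
= 180.0 kN

180.0 kN


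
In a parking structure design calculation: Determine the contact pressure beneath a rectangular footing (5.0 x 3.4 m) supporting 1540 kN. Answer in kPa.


A = 5.0 * 3.4 = 17.0 m^2
q = P / A = 1540 / 17.0
= 90.5882 kPa

90.5882 kPa


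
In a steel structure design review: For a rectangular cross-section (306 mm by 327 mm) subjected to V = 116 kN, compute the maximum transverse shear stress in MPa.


A = b * h = 306 * 327 = 100062 mm^2
V = 116 kN = 116000.0 N
tau_max = 1.5 * V / A = 1.5 * 116000.0 / 100062
= 1.7389 MPa

1.7389 MPa


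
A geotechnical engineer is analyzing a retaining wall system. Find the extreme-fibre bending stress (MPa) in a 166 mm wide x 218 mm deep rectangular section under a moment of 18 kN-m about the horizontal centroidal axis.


I = b * h^3 / 12 = 166 * 218^3 / 12 = 143316542.67 mm^4
y = h / 2 = 218 / 2 = 109.0 mm
M = 18 kN-m = 18000000.0 N-mm
sigma = M * y / I = 18000000.0 * 109.0 / 143316542.67
= 13.69 MPa

13.69 MPa


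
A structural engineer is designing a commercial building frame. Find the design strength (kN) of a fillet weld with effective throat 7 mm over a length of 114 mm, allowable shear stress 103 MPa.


Strength = throat * length * allowable stress
= 7 * 114 * 103 N
= 82194 N
= 82.19 kN

82.19 kN


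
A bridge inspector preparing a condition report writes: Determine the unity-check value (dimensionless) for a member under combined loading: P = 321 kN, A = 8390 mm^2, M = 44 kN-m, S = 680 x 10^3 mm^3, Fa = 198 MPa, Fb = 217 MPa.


f_a = P / A = 321000.0 / 8390 = 38.2598 MPa
f_b = M / S = 44000000.0 / 680000.0 = 64.7059 MPa
Ratio = f_a / Fa + f_b / Fb
= 38.2598 / 198 + 64.7059 / 217
= 0.4914 (dimensionless)

0.4914 (dimensionless)


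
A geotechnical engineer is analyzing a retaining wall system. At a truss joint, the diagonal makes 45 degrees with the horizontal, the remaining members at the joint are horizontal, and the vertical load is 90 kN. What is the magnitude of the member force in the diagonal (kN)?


At the joint, only the diagonal has a vertical component, so vertical equilibrium gives:
F * sin(45) = 90
F = 90 / sin(45)
= 90 / 0.707107
= 127.28 kN

127.28 kN


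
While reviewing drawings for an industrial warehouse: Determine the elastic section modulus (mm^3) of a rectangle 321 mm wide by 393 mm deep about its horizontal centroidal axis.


S = b * h^2 / 6
= 321 * 393^2 / 6
= 321 * 154449 / 6
= 8263021.5 mm^3

8263021.5 mm^3


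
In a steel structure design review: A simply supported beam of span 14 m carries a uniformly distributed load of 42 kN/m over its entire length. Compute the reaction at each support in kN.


Total load = w * L = 42 * 14 = 588 kN
By symmetry, each reaction R = total / 2 = 588 / 2 = 294.0 kN

294.0 kN


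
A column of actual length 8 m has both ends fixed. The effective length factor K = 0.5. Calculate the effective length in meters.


L_eff = K * L
= 0.5 * 8
= 4.0 m

4.0 m


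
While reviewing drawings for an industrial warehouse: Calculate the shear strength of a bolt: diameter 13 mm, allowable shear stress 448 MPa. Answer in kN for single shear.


A = pi * d^2 / 4 = pi * 13^2 / 4 = 132.7323 mm^2
V = f_v * A / 1000 = 448 * 132.7323 / 1000
= 59.4641 kN

59.4641 kN


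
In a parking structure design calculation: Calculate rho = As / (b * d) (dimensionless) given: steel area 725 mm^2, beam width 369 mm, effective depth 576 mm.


rho = As / (b * d)
= 725 / (369 * 576)
= 725 / 212544
= 0.003411 (dimensionless)

0.003411 (dimensionless)


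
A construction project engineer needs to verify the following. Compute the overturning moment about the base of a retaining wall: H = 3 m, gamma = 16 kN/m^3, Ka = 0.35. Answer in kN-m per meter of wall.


Pa = 0.5 * Ka * gamma * H^2
= 0.5 * 0.35 * 16 * 3^2
= 25.2 kN/m
Arm = H / 3 = 3 / 3 = 1.0 m
Mo = Pa * arm = Pa * H / 3 = 25.2 * 3 / 3 = 25.2 kN-m/m

25.2 kN-m/m


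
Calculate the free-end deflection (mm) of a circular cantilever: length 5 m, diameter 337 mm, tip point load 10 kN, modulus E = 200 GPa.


I = pi * d^4 / 64 = pi * 337^4 / 64 = 633125057.57 mm^4
L = 5000.0 mm, P = 10000.0 N, E = 200000.0 MPa
delta = P * L^3 / (3 * E * I)
= 10000.0 * 5000.0^3 / (3 * 200000.0 * 633125057.57)
= 3.2906 mm

3.2906 mm


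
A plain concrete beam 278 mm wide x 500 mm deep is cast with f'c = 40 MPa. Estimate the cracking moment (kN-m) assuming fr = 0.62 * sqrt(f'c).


fr = 0.62 * sqrt(40) = 0.62 * 6.3246 = 3.9212 MPa
I = 278 * 500^3 / 12 = 2895833333.33 mm^4
y_t = 250.0 mm
M_cr = fr * I / y_t = 3.9212 * 2895833333.33 / 250.0 N-mm
= 45.4208 kN-m

45.4208 kN-m


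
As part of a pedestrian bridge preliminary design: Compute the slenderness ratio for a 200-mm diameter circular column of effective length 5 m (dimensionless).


Radius of gyration r = d / 4 = 200 / 4 = 50.0 mm
L_eff = 5000.0 mm
Slenderness ratio = L / r = 5000.0 / 50.0 = 100.0 (dimensionless)

100.0 (dimensionless)


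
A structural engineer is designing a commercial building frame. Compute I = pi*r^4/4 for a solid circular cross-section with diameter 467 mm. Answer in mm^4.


r = d / 2 = 467 / 2 = 233.5 mm
I = pi * r^4 / 4 = pi * 233.5^4 / 4
= 2334734070.55 mm^4

2334734070.55 mm^4


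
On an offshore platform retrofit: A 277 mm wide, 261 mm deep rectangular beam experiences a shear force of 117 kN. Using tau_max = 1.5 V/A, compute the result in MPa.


A = b * h = 277 * 261 = 72297 mm^2
V = 117 kN = 117000.0 N
tau_max = 1.5 * V / A = 1.5 * 117000.0 / 72297
= 2.4275 MPa

2.4275 MPa


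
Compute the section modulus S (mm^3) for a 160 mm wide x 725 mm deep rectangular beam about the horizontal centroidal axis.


S = b * h^2 / 6
= 160 * 725^2 / 6
= 160 * 525625 / 6
= 14016666.67 mm^3

14016666.67 mm^3


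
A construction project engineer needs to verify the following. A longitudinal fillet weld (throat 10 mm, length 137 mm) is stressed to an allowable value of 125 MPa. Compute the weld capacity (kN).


Strength = throat * length * allowable stress
= 10 * 137 * 125 N
= 171250 N
= 171.25 kN

171.25 kN


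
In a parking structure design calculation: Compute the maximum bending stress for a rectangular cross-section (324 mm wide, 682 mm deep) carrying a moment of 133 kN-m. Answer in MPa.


I = b * h^3 / 12 = 324 * 682^3 / 12 = 8564793336.0 mm^4
y = h / 2 = 682 / 2 = 341.0 mm
M = 133 kN-m = 133000000.0 N-mm
sigma = M * y / I = 133000000.0 * 341.0 / 8564793336.0
= 5.3 MPa

5.3 MPa


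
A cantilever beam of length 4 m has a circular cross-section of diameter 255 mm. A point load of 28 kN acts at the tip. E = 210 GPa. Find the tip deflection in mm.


I = pi * d^4 / 64 = pi * 255^4 / 64 = 207553767.2 mm^4
L = 4000.0 mm, P = 28000.0 N, E = 210000.0 MPa
delta = P * L^3 / (3 * E * I)
= 28000.0 * 4000.0^3 / (3 * 210000.0 * 207553767.2)
= 13.7046 mm

13.7046 mm


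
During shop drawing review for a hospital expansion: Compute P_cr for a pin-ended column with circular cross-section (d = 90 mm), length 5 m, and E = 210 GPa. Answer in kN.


I = pi * d^4 / 64 = 3220623.34 mm^4
L = 5000.0 mm
P_cr = pi^2 * E * I / L^2
= 9.8696 * 210000.0 * 3220623.34 / 5000.0^2
= 267004.74 N = 267.0047 kN

267.0047 kN


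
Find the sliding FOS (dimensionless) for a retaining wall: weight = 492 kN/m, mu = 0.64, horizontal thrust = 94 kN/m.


Resisting force = mu * W = 0.64 * 492 = 314.88 kN/m
FOS = Resisting / Driving = 314.88 / 94
= 3.3498 (dimensionless)

3.3498 (dimensionless)


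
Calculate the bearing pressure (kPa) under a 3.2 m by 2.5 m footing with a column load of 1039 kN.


A = 3.2 * 2.5 = 8.0 m^2
q = P / A = 1039 / 8.0
= 129.875 kPa

129.875 kPa
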